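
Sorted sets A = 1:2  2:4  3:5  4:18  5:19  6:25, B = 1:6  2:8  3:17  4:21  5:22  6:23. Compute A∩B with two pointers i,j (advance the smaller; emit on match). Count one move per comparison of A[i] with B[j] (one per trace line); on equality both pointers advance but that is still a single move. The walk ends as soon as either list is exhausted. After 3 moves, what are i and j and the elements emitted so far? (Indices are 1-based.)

[i=1,j=1] 2<6 → i++
[i=2,j=1] 4<6 → i++
[i=3,j=1] 5<6 → i++

i=4, j=1, emitted=[]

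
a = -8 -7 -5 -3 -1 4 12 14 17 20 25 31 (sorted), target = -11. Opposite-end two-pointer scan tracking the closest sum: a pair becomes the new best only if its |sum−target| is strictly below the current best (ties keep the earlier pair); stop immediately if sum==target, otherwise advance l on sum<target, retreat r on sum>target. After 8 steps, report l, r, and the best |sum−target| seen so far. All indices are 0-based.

l=0 r=11: -8+31=23 d=34 *, r--
l=0 r=10: -8+25=17 d=28 *, r--
l=0 r=9: -8+20=12 d=23 *, r--
l=0 r=8: -8+17=9 d=20 *, r--
l=0 r=7: -8+14=6 d=17 *, r--
l=0 r=6: -8+12=4 d=15 *, r--
l=0 r=5: -8+4=-4 d=7 *, r--
l=0 r=4: -8+-1=-9 d=2 *, r--

l=0, r=3, best |Δ|=2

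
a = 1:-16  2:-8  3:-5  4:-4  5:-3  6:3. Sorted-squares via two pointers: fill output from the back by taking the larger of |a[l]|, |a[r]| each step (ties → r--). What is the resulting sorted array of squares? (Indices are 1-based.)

[9, 9, 16, 25, 64, 256]

[1,6] |-16|>|3| out[6]=256 → l++
[2,6] |-8|>|3| out[5]=64 → l++
[3,6] |-5|>|3| out[4]=25 → l++
[4,6] |-4|>|3| out[3]=16 → l++
[5,6] |-3|<=|3| out[2]=9 → r--
[5,5] |-3|<=|-3| out[1]=9 → r--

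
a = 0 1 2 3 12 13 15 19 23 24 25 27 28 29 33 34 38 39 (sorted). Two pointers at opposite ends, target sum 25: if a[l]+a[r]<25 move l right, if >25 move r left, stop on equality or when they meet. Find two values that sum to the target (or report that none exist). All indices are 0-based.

(0, 25)

[0,17] 0+39=39 >25 → r--
[0,16] 0+38=38 >25 → r--
[0,15] 0+34=34 >25 → r--
[0,14] 0+33=33 >25 → r--
[0,13] 0+29=29 >25 → r--
[0,12] 0+28=28 >25 → r--
[0,11] 0+27=27 >25 → r--
[0,10] 0+25=25 → found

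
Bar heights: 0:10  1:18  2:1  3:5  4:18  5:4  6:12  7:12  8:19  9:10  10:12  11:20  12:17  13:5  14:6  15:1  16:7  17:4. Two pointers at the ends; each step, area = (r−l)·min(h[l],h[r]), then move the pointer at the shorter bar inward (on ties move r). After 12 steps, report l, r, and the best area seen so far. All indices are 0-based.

l=0 r=17: min(10,4)*17=68 best=68 *, r--
l=0 r=16: min(10,7)*16=112 best=112 *, r--
l=0 r=15: min(10,1)*15=15 best=112, r--
l=0 r=14: min(10,6)*14=84 best=112, r--
l=0 r=13: min(10,5)*13=65 best=112, r--
l=0 r=12: min(10,17)*12=120 best=120 *, l++
l=1 r=12: min(18,17)*11=187 best=187 *, r--
l=1 r=11: min(18,20)*10=180 best=187, l++
l=2 r=11: min(1,20)*9=9 best=187, l++
l=3 r=11: min(5,20)*8=40 best=187, l++
l=4 r=11: min(18,20)*7=126 best=187, l++
l=5 r=11: min(4,20)*6=24 best=187, l++

l=6, r=11, best area=187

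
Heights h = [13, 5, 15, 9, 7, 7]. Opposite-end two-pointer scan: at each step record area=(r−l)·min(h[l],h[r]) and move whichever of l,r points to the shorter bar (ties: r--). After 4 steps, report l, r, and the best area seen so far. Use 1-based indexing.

l=2, r=3, best area=35

[1,6] min(13,7)*5=35 best=35 * → r--
[1,5] min(13,7)*4=28 best=35 → r--
[1,4] min(13,9)*3=27 best=35 → r--
[1,3] min(13,15)*2=26 best=35 → l++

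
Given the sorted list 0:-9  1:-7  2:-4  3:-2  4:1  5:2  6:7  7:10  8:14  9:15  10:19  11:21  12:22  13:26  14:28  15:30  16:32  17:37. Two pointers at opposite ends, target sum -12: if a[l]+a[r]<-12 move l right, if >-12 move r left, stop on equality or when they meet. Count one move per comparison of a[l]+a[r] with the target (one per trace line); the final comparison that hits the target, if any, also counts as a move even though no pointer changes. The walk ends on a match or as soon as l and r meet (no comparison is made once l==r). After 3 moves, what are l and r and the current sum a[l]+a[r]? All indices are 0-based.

l=0, r=14, sum=19

l=0 r=17: -9+37=28 >-12, r--
l=0 r=16: -9+32=23 >-12, r--
l=0 r=15: -9+30=21 >-12, r--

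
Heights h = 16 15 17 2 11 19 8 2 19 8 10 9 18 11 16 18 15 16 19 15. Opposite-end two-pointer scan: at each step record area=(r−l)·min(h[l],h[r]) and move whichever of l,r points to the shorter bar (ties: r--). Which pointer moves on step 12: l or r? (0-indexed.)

[0,19] min(16,15)*19=285 best=285 * → r--
[0,18] min(16,19)*18=288 best=288 * → l++
[1,18] min(15,19)*17=255 best=288 → l++
[2,18] min(17,19)*16=272 best=288 → l++
[3,18] min(2,19)*15=30 best=288 → l++
[4,18] min(11,19)*14=154 best=288 → l++
[5,18] min(19,19)*13=247 best=288 → r--
[5,17] min(19,16)*12=192 best=288 → r--
[5,16] min(19,15)*11=165 best=288 → r--
[5,15] min(19,18)*10=180 best=288 → r--
[5,14] min(19,16)*9=144 best=288 → r--
[5,13] min(19,11)*8=88 best=288 → r--

r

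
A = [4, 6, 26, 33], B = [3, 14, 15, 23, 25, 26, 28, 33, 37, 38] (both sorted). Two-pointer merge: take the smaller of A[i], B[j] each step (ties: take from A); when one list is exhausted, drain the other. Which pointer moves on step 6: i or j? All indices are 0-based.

[i=0,j=0] A[i]=4>B[j]=3 take 3 → j++
[i=0,j=1] A[i]=4<=B[j]=14 take 4 → i++
[i=1,j=1] A[i]=6<=B[j]=14 take 6 → i++
[i=2,j=1] A[i]=26>B[j]=14 take 14 → j++
[i=2,j=2] A[i]=26>B[j]=15 take 15 → j++
[i=2,j=3] A[i]=26>B[j]=23 take 23 → j++

j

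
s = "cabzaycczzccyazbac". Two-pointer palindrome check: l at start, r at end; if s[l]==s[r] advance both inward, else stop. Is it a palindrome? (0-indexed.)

palindrome

[0,17] 'c'=='c' → l++,r--
[1,16] 'a'=='a' → l++,r--
[2,15] 'b'=='b' → l++,r--
[3,14] 'z'=='z' → l++,r--
[4,13] 'a'=='a' → l++,r--
[5,12] 'y'=='y' → l++,r--
[6,11] 'c'=='c' → l++,r--
[7,10] 'c'=='c' → l++,r--
[8,9] 'z'=='z' → l++,r--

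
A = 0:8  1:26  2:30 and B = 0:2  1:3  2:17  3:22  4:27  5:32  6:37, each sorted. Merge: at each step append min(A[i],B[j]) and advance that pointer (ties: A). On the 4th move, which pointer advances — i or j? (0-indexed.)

[i=0,j=0] A[i]=8>B[j]=2 take 2 → j++
[i=0,j=1] A[i]=8>B[j]=3 take 3 → j++
[i=0,j=2] A[i]=8<=B[j]=17 take 8 → i++
[i=1,j=2] A[i]=26>B[j]=17 take 17 → j++

j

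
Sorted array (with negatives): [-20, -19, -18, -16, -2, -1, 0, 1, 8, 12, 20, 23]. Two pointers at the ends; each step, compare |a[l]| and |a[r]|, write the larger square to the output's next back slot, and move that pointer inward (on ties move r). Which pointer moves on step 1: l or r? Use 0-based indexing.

r

[0,11] |-20|<=|23| out[11]=529 → r--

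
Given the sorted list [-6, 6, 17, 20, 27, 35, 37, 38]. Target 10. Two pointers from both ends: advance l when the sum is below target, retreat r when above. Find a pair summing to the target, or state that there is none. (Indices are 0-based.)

l=0 r=7: -6+38=32 >10, r--
l=0 r=6: -6+37=31 >10, r--
l=0 r=5: -6+35=29 >10, r--
l=0 r=4: -6+27=21 >10, r--
l=0 r=3: -6+20=14 >10, r--
l=0 r=2: -6+17=11 >10, r--
l=0 r=1: -6+6=0 <10, l++

no pair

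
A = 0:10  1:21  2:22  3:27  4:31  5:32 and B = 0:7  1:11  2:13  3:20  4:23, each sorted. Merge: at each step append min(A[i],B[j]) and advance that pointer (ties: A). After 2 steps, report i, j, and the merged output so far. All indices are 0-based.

i=0 j=0: A[i]=10>B[j]=7 take 7, j++
i=0 j=1: A[i]=10<=B[j]=11 take 10, i++

i=1, j=1, merged so far=[7, 10]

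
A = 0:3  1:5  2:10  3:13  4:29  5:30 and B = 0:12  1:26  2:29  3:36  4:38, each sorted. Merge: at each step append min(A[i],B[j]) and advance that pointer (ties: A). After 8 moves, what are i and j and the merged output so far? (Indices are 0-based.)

i=5, j=3, merged so far=[3, 5, 10, 12, 13, 26, 29, 29]

i=0 j=0: A[i]=3<=B[j]=12 take 3, i++
i=1 j=0: A[i]=5<=B[j]=12 take 5, i++
i=2 j=0: A[i]=10<=B[j]=12 take 10, i++
i=3 j=0: A[i]=13>B[j]=12 take 12, j++
i=3 j=1: A[i]=13<=B[j]=26 take 13, i++
i=4 j=1: A[i]=29>B[j]=26 take 26, j++
i=4 j=2: A[i]=29<=B[j]=29 take 29, i++
i=5 j=2: A[i]=30>B[j]=29 take 29, j++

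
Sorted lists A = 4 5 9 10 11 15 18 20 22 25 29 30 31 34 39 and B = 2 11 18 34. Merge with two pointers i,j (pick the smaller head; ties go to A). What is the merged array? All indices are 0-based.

[i=0,j=0] A[i]=4>B[j]=2 take 2 → j++
[i=0,j=1] A[i]=4<=B[j]=11 take 4 → i++
[i=1,j=1] A[i]=5<=B[j]=11 take 5 → i++
[i=2,j=1] A[i]=9<=B[j]=11 take 9 → i++
[i=3,j=1] A[i]=10<=B[j]=11 take 10 → i++
[i=4,j=1] A[i]=11<=B[j]=11 take 11 → i++
[i=5,j=1] A[i]=15>B[j]=11 take 11 → j++
[i=5,j=2] A[i]=15<=B[j]=18 take 15 → i++
[i=6,j=2] A[i]=18<=B[j]=18 take 18 → i++
[i=7,j=2] A[i]=20>B[j]=18 take 18 → j++
[i=7,j=3] A[i]=20<=B[j]=34 take 20 → i++
[i=8,j=3] A[i]=22<=B[j]=34 take 22 → i++
[i=9,j=3] A[i]=25<=B[j]=34 take 25 → i++
[i=10,j=3] A[i]=29<=B[j]=34 take 29 → i++
[i=11,j=3] A[i]=30<=B[j]=34 take 30 → i++
[i=12,j=3] A[i]=31<=B[j]=34 take 31 → i++
[i=13,j=3] A[i]=34<=B[j]=34 take 34 → i++
[i=14,j=3] A[i]=39>B[j]=34 take 34 → j++
[i=14,j=4] B done, take A[i]=39 → i++

[2, 4, 5, 9, 10, 11, 11, 15, 18, 18, 20, 22, 25, 29, 30, 31, 34, 34, 39]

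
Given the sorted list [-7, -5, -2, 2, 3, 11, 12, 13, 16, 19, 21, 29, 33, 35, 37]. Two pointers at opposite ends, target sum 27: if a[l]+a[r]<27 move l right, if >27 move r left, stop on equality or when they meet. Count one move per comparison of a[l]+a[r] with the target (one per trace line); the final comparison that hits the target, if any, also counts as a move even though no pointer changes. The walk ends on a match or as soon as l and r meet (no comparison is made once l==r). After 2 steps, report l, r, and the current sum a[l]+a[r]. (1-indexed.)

l=1, r=13, sum=26

[1,15] -7+37=30 >27 → r--
[1,14] -7+35=28 >27 → r--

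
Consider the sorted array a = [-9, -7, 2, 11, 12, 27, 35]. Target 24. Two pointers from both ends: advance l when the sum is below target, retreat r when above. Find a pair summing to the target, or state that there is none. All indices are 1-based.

no pair

l=1 r=7: -9+35=26 >24, r--
l=1 r=6: -9+27=18 <24, l++
l=2 r=6: -7+27=20 <24, l++
l=3 r=6: 2+27=29 >24, r--
l=3 r=5: 2+12=14 <24, l++
l=4 r=5: 11+12=23 <24, l++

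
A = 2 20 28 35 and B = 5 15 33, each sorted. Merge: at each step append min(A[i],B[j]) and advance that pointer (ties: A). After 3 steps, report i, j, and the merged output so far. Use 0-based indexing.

i=0 j=0: A[i]=2<=B[j]=5 take 2, i++
i=1 j=0: A[i]=20>B[j]=5 take 5, j++
i=1 j=1: A[i]=20>B[j]=15 take 15, j++

i=1, j=2, merged so far=[2, 5, 15]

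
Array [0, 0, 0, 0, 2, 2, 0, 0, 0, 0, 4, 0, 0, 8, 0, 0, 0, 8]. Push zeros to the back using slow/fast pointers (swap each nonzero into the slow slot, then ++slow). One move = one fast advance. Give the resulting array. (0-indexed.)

(s=0,f=0) a[fast]=0 → fast++
(s=0,f=1) a[fast]=0 → fast++
(s=0,f=2) a[fast]=0 → fast++
(s=0,f=3) a[fast]=0 → fast++
(s=0,f=4) a[fast]=2≠0 swap→a[0]=2 → slow++,fast++
(s=1,f=5) a[fast]=2≠0 swap→a[1]=2 → slow++,fast++
(s=2,f=6) a[fast]=0 → fast++
(s=2,f=7) a[fast]=0 → fast++
(s=2,f=8) a[fast]=0 → fast++
(s=2,f=9) a[fast]=0 → fast++
(s=2,f=10) a[fast]=4≠0 swap→a[2]=4 → slow++,fast++
(s=3,f=11) a[fast]=0 → fast++
(s=3,f=12) a[fast]=0 → fast++
(s=3,f=13) a[fast]=8≠0 swap→a[3]=8 → slow++,fast++
(s=4,f=14) a[fast]=0 → fast++
(s=4,f=15) a[fast]=0 → fast++
(s=4,f=16) a[fast]=0 → fast++
(s=4,f=17) a[fast]=8≠0 swap→a[4]=8 → slow++,fast++

[2, 2, 4, 8, 8, 0, 0, 0, 0, 0, 0, 0, 0, 0, 0, 0, 0, 0]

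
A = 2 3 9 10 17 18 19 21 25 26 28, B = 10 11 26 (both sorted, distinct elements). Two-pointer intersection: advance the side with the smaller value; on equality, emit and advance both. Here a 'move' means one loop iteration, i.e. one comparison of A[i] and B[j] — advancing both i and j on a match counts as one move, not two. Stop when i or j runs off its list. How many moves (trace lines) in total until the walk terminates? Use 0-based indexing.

11 moves

i=0 j=0: 2<10, i++
i=1 j=0: 3<10, i++
i=2 j=0: 9<10, i++
i=3 j=0: 10==10 emit, i++,j++
i=4 j=1: 17>11, j++
i=4 j=2: 17<26, i++
i=5 j=2: 18<26, i++
i=6 j=2: 19<26, i++
i=7 j=2: 21<26, i++
i=8 j=2: 25<26, i++
i=9 j=2: 26==26 emit, i++,j++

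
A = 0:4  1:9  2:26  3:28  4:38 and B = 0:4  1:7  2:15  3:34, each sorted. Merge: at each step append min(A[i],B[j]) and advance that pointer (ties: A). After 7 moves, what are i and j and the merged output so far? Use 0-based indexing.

i=4, j=3, merged so far=[4, 4, 7, 9, 15, 26, 28]

[i=0,j=0] A[i]=4<=B[j]=4 take 4 → i++
[i=1,j=0] A[i]=9>B[j]=4 take 4 → j++
[i=1,j=1] A[i]=9>B[j]=7 take 7 → j++
[i=1,j=2] A[i]=9<=B[j]=15 take 9 → i++
[i=2,j=2] A[i]=26>B[j]=15 take 15 → j++
[i=2,j=3] A[i]=26<=B[j]=34 take 26 → i++
[i=3,j=3] A[i]=28<=B[j]=34 take 28 → i++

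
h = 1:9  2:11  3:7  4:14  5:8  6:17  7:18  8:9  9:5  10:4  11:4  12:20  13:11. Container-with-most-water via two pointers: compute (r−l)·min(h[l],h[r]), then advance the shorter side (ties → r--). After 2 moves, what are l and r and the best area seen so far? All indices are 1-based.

l=2, r=12, best area=121

l=1 r=13: min(9,11)*12=108 best=108 *, l++
l=2 r=13: min(11,11)*11=121 best=121 *, r--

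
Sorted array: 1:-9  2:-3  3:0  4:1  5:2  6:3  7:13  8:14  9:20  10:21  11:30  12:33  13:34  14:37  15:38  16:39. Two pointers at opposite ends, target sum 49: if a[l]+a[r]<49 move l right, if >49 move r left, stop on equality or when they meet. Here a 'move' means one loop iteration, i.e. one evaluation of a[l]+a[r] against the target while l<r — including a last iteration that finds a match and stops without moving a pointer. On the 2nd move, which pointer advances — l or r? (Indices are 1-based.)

[1,16] -9+39=30 <49 → l++
[2,16] -3+39=36 <49 → l++

l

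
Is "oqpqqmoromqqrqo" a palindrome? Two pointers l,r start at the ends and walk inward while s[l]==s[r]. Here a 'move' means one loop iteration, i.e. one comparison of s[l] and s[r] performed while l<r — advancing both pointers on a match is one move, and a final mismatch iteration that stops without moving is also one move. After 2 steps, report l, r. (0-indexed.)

l=2, r=12

[0,14] 'o'=='o' → l++,r--
[1,13] 'q'=='q' → l++,r--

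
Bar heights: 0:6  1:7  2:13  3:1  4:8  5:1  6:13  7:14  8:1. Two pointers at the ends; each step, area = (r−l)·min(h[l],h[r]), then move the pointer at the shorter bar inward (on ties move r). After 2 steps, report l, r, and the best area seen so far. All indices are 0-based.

l=1, r=7, best area=42

l=0 r=8: min(6,1)*8=8 best=8 *, r--
l=0 r=7: min(6,14)*7=42 best=42 *, l++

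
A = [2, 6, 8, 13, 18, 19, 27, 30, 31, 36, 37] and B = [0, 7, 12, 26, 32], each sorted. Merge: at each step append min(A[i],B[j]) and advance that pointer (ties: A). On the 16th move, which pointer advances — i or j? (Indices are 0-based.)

[i=0,j=0] A[i]=2>B[j]=0 take 0 → j++
[i=0,j=1] A[i]=2<=B[j]=7 take 2 → i++
[i=1,j=1] A[i]=6<=B[j]=7 take 6 → i++
[i=2,j=1] A[i]=8>B[j]=7 take 7 → j++
[i=2,j=2] A[i]=8<=B[j]=12 take 8 → i++
[i=3,j=2] A[i]=13>B[j]=12 take 12 → j++
[i=3,j=3] A[i]=13<=B[j]=26 take 13 → i++
[i=4,j=3] A[i]=18<=B[j]=26 take 18 → i++
[i=5,j=3] A[i]=19<=B[j]=26 take 19 → i++
[i=6,j=3] A[i]=27>B[j]=26 take 26 → j++
[i=6,j=4] A[i]=27<=B[j]=32 take 27 → i++
[i=7,j=4] A[i]=30<=B[j]=32 take 30 → i++
[i=8,j=4] A[i]=31<=B[j]=32 take 31 → i++
[i=9,j=4] A[i]=36>B[j]=32 take 32 → j++
[i=9,j=5] B done, take A[i]=36 → i++
[i=10,j=5] B done, take A[i]=37 → i++

i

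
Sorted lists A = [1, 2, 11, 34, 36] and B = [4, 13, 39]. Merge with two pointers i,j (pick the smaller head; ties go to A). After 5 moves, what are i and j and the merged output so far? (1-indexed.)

i=4, j=3, merged so far=[1, 2, 4, 11, 13]

[i=1,j=1] A[i]=1<=B[j]=4 take 1 → i++
[i=2,j=1] A[i]=2<=B[j]=4 take 2 → i++
[i=3,j=1] A[i]=11>B[j]=4 take 4 → j++
[i=3,j=2] A[i]=11<=B[j]=13 take 11 → i++
[i=4,j=2] A[i]=34>B[j]=13 take 13 → j++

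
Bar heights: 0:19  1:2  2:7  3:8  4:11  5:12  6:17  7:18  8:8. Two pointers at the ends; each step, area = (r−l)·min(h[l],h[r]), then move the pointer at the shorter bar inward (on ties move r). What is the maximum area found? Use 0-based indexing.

max area = 126

l=0 r=8: min(19,8)*8=64 best=64 *, r--
l=0 r=7: min(19,18)*7=126 best=126 *, r--
l=0 r=6: min(19,17)*6=102 best=126, r--
l=0 r=5: min(19,12)*5=60 best=126, r--
l=0 r=4: min(19,11)*4=44 best=126, r--
l=0 r=3: min(19,8)*3=24 best=126, r--
l=0 r=2: min(19,7)*2=14 best=126, r--
l=0 r=1: min(19,2)*1=2 best=126, r--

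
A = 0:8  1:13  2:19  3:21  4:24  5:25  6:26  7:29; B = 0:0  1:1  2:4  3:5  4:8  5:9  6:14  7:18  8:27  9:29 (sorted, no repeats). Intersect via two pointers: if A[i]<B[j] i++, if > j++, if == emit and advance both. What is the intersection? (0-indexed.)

i=0 j=0: 8>0, j++
i=0 j=1: 8>1, j++
i=0 j=2: 8>4, j++
i=0 j=3: 8>5, j++
i=0 j=4: 8==8 emit, i++,j++
i=1 j=5: 13>9, j++
i=1 j=6: 13<14, i++
i=2 j=6: 19>14, j++
i=2 j=7: 19>18, j++
i=2 j=8: 19<27, i++
i=3 j=8: 21<27, i++
i=4 j=8: 24<27, i++
i=5 j=8: 25<27, i++
i=6 j=8: 26<27, i++
i=7 j=8: 29>27, j++
i=7 j=9: 29==29 emit, i++,j++

intersection = [8, 29]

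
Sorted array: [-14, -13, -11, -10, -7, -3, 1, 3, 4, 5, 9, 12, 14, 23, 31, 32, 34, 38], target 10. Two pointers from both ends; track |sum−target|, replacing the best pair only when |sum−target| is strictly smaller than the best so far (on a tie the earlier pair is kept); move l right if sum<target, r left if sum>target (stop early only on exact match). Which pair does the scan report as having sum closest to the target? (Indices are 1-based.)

l=1 r=18: -14+38=24 d=14 *, r--
l=1 r=17: -14+34=20 d=10 *, r--
l=1 r=16: -14+32=18 d=8 *, r--
l=1 r=15: -14+31=17 d=7 *, r--
l=1 r=14: -14+23=9 d=1 *, l++
l=2 r=14: -13+23=10 d=0 *, stop

pair (-13, 23) with sum 10 (|Δ|=0)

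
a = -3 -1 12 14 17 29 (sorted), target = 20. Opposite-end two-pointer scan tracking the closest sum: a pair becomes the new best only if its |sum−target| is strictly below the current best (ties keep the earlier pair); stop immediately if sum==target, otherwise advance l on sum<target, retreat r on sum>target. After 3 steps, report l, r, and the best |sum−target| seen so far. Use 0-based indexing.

l=0 r=5: -3+29=26 d=6 *, r--
l=0 r=4: -3+17=14 d=6, l++
l=1 r=4: -1+17=16 d=4 *, l++

l=2, r=4, best |Δ|=4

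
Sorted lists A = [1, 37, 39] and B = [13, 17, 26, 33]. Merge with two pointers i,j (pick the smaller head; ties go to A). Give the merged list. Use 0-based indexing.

[i=0,j=0] A[i]=1<=B[j]=13 take 1 → i++
[i=1,j=0] A[i]=37>B[j]=13 take 13 → j++
[i=1,j=1] A[i]=37>B[j]=17 take 17 → j++
[i=1,j=2] A[i]=37>B[j]=26 take 26 → j++
[i=1,j=3] A[i]=37>B[j]=33 take 33 → j++
[i=1,j=4] B done, take A[i]=37 → i++
[i=2,j=4] B done, take A[i]=39 → i++

[1, 13, 17, 26, 33, 37, 39]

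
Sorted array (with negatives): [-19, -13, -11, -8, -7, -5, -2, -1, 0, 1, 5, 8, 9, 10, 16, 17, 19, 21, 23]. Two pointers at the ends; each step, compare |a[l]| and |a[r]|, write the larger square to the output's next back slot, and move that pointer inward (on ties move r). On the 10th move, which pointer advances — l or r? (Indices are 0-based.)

l=0 r=18: |-19|<=|23| out[18]=529, r--
l=0 r=17: |-19|<=|21| out[17]=441, r--
l=0 r=16: |-19|<=|19| out[16]=361, r--
l=0 r=15: |-19|>|17| out[15]=361, l++
l=1 r=15: |-13|<=|17| out[14]=289, r--
l=1 r=14: |-13|<=|16| out[13]=256, r--
l=1 r=13: |-13|>|10| out[12]=169, l++
l=2 r=13: |-11|>|10| out[11]=121, l++
l=3 r=13: |-8|<=|10| out[10]=100, r--
l=3 r=12: |-8|<=|9| out[9]=81, r--

r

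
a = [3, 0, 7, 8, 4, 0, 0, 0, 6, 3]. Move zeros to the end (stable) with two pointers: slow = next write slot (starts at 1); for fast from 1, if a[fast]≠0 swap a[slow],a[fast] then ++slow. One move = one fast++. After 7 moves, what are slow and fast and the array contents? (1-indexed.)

slow=5, fast=8, a=[3, 7, 8, 4, 0, 0, 0, 0, 6, 3]

(s=1,f=1) a[fast]=3≠0 swap→a[1]=3 → slow++,fast++
(s=2,f=2) a[fast]=0 → fast++
(s=2,f=3) a[fast]=7≠0 swap→a[2]=7 → slow++,fast++
(s=3,f=4) a[fast]=8≠0 swap→a[3]=8 → slow++,fast++
(s=4,f=5) a[fast]=4≠0 swap→a[4]=4 → slow++,fast++
(s=5,f=6) a[fast]=0 → fast++
(s=5,f=7) a[fast]=0 → fast++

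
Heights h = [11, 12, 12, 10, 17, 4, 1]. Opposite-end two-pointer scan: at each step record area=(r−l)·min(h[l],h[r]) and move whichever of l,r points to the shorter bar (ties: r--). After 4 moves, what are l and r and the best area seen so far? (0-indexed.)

[0,6] min(11,1)*6=6 best=6 * → r--
[0,5] min(11,4)*5=20 best=20 * → r--
[0,4] min(11,17)*4=44 best=44 * → l++
[1,4] min(12,17)*3=36 best=44 → l++

l=2, r=4, best area=44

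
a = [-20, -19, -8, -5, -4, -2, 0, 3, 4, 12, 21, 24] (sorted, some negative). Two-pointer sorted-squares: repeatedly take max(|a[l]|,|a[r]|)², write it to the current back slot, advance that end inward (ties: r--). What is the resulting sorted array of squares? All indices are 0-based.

[0,11] |-20|<=|24| out[11]=576 → r--
[0,10] |-20|<=|21| out[10]=441 → r--
[0,9] |-20|>|12| out[9]=400 → l++
[1,9] |-19|>|12| out[8]=361 → l++
[2,9] |-8|<=|12| out[7]=144 → r--
[2,8] |-8|>|4| out[6]=64 → l++
[3,8] |-5|>|4| out[5]=25 → l++
[4,8] |-4|<=|4| out[4]=16 → r--
[4,7] |-4|>|3| out[3]=16 → l++
[5,7] |-2|<=|3| out[2]=9 → r--
[5,6] |-2|>|0| out[1]=4 → l++
[6,6] |0|<=|0| out[0]=0 → r--

[0, 4, 9, 16, 16, 25, 64, 144, 361, 400, 441, 576]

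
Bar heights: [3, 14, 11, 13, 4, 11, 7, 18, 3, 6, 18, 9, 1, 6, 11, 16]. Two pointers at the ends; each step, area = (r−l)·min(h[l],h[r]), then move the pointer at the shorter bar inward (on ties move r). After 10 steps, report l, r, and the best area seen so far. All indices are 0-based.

l=7, r=12, best area=196

l=0 r=15: min(3,16)*15=45 best=45 *, l++
l=1 r=15: min(14,16)*14=196 best=196 *, l++
l=2 r=15: min(11,16)*13=143 best=196, l++
l=3 r=15: min(13,16)*12=156 best=196, l++
l=4 r=15: min(4,16)*11=44 best=196, l++
l=5 r=15: min(11,16)*10=110 best=196, l++
l=6 r=15: min(7,16)*9=63 best=196, l++
l=7 r=15: min(18,16)*8=128 best=196, r--
l=7 r=14: min(18,11)*7=77 best=196, r--
l=7 r=13: min(18,6)*6=36 best=196, r--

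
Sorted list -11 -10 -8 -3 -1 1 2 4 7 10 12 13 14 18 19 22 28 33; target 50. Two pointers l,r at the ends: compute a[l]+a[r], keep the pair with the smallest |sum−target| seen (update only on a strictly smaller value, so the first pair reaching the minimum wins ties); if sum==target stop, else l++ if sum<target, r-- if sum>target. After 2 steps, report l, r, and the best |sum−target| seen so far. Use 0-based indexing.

l=2, r=17, best |Δ|=27

l=0 r=17: -11+33=22 d=28 *, l++
l=1 r=17: -10+33=23 d=27 *, l++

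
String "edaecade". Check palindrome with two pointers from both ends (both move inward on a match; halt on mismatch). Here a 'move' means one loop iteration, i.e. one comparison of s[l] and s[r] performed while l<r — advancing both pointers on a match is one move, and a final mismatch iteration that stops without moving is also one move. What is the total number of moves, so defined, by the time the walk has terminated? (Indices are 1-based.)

l=1 r=8: 'e'=='e', l++,r--
l=2 r=7: 'd'=='d', l++,r--
l=3 r=6: 'a'=='a', l++,r--
l=4 r=5: 'e'!='c', stop

4 moves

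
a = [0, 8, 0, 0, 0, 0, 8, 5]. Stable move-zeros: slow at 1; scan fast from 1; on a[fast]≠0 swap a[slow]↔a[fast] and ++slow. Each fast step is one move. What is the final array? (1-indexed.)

(s=1,f=1) a[fast]=0 → fast++
(s=1,f=2) a[fast]=8≠0 swap→a[1]=8 → slow++,fast++
(s=2,f=3) a[fast]=0 → fast++
(s=2,f=4) a[fast]=0 → fast++
(s=2,f=5) a[fast]=0 → fast++
(s=2,f=6) a[fast]=0 → fast++
(s=2,f=7) a[fast]=8≠0 swap→a[2]=8 → slow++,fast++
(s=3,f=8) a[fast]=5≠0 swap→a[3]=5 → slow++,fast++

[8, 8, 5, 0, 0, 0, 0, 0]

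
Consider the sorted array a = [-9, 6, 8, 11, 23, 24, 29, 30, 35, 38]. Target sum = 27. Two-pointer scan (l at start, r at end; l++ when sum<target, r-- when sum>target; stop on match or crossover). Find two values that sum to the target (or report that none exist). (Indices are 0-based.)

l=0 r=9: -9+38=29 >27, r--
l=0 r=8: -9+35=26 <27, l++
l=1 r=8: 6+35=41 >27, r--
l=1 r=7: 6+30=36 >27, r--
l=1 r=6: 6+29=35 >27, r--
l=1 r=5: 6+24=30 >27, r--
l=1 r=4: 6+23=29 >27, r--
l=1 r=3: 6+11=17 <27, l++
l=2 r=3: 8+11=19 <27, l++

no pair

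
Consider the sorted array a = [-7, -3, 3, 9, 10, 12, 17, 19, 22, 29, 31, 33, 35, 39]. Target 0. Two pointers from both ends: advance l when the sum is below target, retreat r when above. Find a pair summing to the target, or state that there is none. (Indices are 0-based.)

[0,13] -7+39=32 >0 → r--
[0,12] -7+35=28 >0 → r--
[0,11] -7+33=26 >0 → r--
[0,10] -7+31=24 >0 → r--
[0,9] -7+29=22 >0 → r--
[0,8] -7+22=15 >0 → r--
[0,7] -7+19=12 >0 → r--
[0,6] -7+17=10 >0 → r--
[0,5] -7+12=5 >0 → r--
[0,4] -7+10=3 >0 → r--
[0,3] -7+9=2 >0 → r--
[0,2] -7+3=-4 <0 → l++
[1,2] -3+3=0 → found

(-3, 3)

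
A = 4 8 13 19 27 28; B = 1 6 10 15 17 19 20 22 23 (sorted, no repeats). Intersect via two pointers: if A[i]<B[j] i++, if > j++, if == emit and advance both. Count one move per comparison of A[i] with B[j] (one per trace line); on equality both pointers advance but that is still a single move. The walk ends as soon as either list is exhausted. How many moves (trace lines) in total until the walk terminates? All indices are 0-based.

12 moves

i=0 j=0: 4>1, j++
i=0 j=1: 4<6, i++
i=1 j=1: 8>6, j++
i=1 j=2: 8<10, i++
i=2 j=2: 13>10, j++
i=2 j=3: 13<15, i++
i=3 j=3: 19>15, j++
i=3 j=4: 19>17, j++
i=3 j=5: 19==19 emit, i++,j++
i=4 j=6: 27>20, j++
i=4 j=7: 27>22, j++
i=4 j=8: 27>23, j++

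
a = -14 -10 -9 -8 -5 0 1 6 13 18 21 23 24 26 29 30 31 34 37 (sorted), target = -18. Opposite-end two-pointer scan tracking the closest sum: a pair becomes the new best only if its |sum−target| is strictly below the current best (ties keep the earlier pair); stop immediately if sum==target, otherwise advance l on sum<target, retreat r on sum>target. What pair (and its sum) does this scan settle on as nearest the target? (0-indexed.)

l=0 r=18: -14+37=23 d=41 *, r--
l=0 r=17: -14+34=20 d=38 *, r--
l=0 r=16: -14+31=17 d=35 *, r--
l=0 r=15: -14+30=16 d=34 *, r--
l=0 r=14: -14+29=15 d=33 *, r--
l=0 r=13: -14+26=12 d=30 *, r--
l=0 r=12: -14+24=10 d=28 *, r--
l=0 r=11: -14+23=9 d=27 *, r--
l=0 r=10: -14+21=7 d=25 *, r--
l=0 r=9: -14+18=4 d=22 *, r--
l=0 r=8: -14+13=-1 d=17 *, r--
l=0 r=7: -14+6=-8 d=10 *, r--
l=0 r=6: -14+1=-13 d=5 *, r--
l=0 r=5: -14+0=-14 d=4 *, r--
l=0 r=4: -14+-5=-19 d=1 *, l++
l=1 r=4: -10+-5=-15 d=3, r--
l=1 r=3: -10+-8=-18 d=0 *, stop

pair (-10, -8) with sum -18 (|Δ|=0)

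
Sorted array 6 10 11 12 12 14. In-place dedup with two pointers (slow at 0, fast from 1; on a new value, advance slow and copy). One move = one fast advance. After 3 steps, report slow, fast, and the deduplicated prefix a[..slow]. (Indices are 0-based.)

slow=3, fast=4, prefix=[6, 10, 11, 12]

slow=0 fast=1: a[fast]=10≠a[slow]=6 write a[1]=10, slow++,fast++
slow=1 fast=2: a[fast]=11≠a[slow]=10 write a[2]=11, slow++,fast++
slow=2 fast=3: a[fast]=12≠a[slow]=11 write a[3]=12, slow++,fast++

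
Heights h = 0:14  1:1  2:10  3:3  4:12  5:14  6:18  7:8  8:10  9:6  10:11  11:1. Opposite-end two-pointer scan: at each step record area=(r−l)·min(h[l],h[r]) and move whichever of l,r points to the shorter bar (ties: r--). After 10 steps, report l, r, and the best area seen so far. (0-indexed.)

[0,11] min(14,1)*11=11 best=11 * → r--
[0,10] min(14,11)*10=110 best=110 * → r--
[0,9] min(14,6)*9=54 best=110 → r--
[0,8] min(14,10)*8=80 best=110 → r--
[0,7] min(14,8)*7=56 best=110 → r--
[0,6] min(14,18)*6=84 best=110 → l++
[1,6] min(1,18)*5=5 best=110 → l++
[2,6] min(10,18)*4=40 best=110 → l++
[3,6] min(3,18)*3=9 best=110 → l++
[4,6] min(12,18)*2=24 best=110 → l++

l=5, r=6, best area=110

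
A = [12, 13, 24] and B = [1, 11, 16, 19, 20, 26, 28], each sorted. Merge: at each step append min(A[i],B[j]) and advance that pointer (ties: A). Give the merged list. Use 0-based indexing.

[1, 11, 12, 13, 16, 19, 20, 24, 26, 28]

i=0 j=0: A[i]=12>B[j]=1 take 1, j++
i=0 j=1: A[i]=12>B[j]=11 take 11, j++
i=0 j=2: A[i]=12<=B[j]=16 take 12, i++
i=1 j=2: A[i]=13<=B[j]=16 take 13, i++
i=2 j=2: A[i]=24>B[j]=16 take 16, j++
i=2 j=3: A[i]=24>B[j]=19 take 19, j++
i=2 j=4: A[i]=24>B[j]=20 take 20, j++
i=2 j=5: A[i]=24<=B[j]=26 take 24, i++
i=3 j=5: A done, take B[j]=26, j++
i=3 j=6: A done, take B[j]=28, j++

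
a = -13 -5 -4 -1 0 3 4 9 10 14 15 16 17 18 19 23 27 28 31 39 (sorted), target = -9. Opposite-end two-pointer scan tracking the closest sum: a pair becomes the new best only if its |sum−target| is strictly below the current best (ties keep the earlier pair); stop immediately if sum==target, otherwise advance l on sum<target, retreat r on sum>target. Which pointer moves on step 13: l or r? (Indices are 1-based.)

r

l=1 r=20: -13+39=26 d=35 *, r--
l=1 r=19: -13+31=18 d=27 *, r--
l=1 r=18: -13+28=15 d=24 *, r--
l=1 r=17: -13+27=14 d=23 *, r--
l=1 r=16: -13+23=10 d=19 *, r--
l=1 r=15: -13+19=6 d=15 *, r--
l=1 r=14: -13+18=5 d=14 *, r--
l=1 r=13: -13+17=4 d=13 *, r--
l=1 r=12: -13+16=3 d=12 *, r--
l=1 r=11: -13+15=2 d=11 *, r--
l=1 r=10: -13+14=1 d=10 *, r--
l=1 r=9: -13+10=-3 d=6 *, r--
l=1 r=8: -13+9=-4 d=5 *, r--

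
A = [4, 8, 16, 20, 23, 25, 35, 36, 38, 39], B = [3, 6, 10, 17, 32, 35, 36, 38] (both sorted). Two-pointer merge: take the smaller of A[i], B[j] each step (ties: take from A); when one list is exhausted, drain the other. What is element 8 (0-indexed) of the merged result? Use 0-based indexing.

[i=0,j=0] A[i]=4>B[j]=3 take 3 → j++
[i=0,j=1] A[i]=4<=B[j]=6 take 4 → i++
[i=1,j=1] A[i]=8>B[j]=6 take 6 → j++
[i=1,j=2] A[i]=8<=B[j]=10 take 8 → i++
[i=2,j=2] A[i]=16>B[j]=10 take 10 → j++
[i=2,j=3] A[i]=16<=B[j]=17 take 16 → i++
[i=3,j=3] A[i]=20>B[j]=17 take 17 → j++
[i=3,j=4] A[i]=20<=B[j]=32 take 20 → i++
[i=4,j=4] A[i]=23<=B[j]=32 take 23 → i++
[i=5,j=4] A[i]=25<=B[j]=32 take 25 → i++
[i=6,j=4] A[i]=35>B[j]=32 take 32 → j++
[i=6,j=5] A[i]=35<=B[j]=35 take 35 → i++
[i=7,j=5] A[i]=36>B[j]=35 take 35 → j++
[i=7,j=6] A[i]=36<=B[j]=36 take 36 → i++
[i=8,j=6] A[i]=38>B[j]=36 take 36 → j++
[i=8,j=7] A[i]=38<=B[j]=38 take 38 → i++
[i=9,j=7] A[i]=39>B[j]=38 take 38 → j++
[i=9,j=8] B done, take A[i]=39 → i++

merged[8] = 23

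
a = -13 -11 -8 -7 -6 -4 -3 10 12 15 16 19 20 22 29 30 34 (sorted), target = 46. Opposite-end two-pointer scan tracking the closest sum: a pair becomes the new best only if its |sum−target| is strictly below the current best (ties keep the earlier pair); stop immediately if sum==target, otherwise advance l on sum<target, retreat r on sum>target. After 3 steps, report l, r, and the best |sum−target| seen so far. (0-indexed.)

l=0 r=16: -13+34=21 d=25 *, l++
l=1 r=16: -11+34=23 d=23 *, l++
l=2 r=16: -8+34=26 d=20 *, l++

l=3, r=16, best |Δ|=20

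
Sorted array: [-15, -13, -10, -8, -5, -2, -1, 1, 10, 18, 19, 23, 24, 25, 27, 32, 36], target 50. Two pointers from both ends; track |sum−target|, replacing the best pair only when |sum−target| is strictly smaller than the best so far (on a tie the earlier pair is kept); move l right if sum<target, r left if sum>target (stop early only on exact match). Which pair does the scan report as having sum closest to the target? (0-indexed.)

[0,16] -15+36=21 d=29 * → l++
[1,16] -13+36=23 d=27 * → l++
[2,16] -10+36=26 d=24 * → l++
[3,16] -8+36=28 d=22 * → l++
[4,16] -5+36=31 d=19 * → l++
[5,16] -2+36=34 d=16 * → l++
[6,16] -1+36=35 d=15 * → l++
[7,16] 1+36=37 d=13 * → l++
[8,16] 10+36=46 d=4 * → l++
[9,16] 18+36=54 d=4 → r--
[9,15] 18+32=50 d=0 * → stop

pair (18, 32) with sum 50 (|Δ|=0)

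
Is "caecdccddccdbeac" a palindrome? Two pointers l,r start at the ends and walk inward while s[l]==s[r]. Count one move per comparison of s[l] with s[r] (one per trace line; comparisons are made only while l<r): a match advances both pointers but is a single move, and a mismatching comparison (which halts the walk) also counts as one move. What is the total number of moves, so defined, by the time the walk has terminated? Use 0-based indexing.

[0,15] 'c'=='c' → l++,r--
[1,14] 'a'=='a' → l++,r--
[2,13] 'e'=='e' → l++,r--
[3,12] 'c'!='b' → stop

4 moves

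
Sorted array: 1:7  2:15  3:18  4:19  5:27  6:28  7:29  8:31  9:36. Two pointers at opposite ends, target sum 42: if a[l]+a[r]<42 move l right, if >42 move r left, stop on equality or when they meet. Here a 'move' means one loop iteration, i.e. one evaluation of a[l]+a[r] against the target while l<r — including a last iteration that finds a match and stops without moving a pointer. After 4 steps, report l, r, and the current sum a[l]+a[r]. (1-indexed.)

l=2, r=6, sum=43

l=1 r=9: 7+36=43 >42, r--
l=1 r=8: 7+31=38 <42, l++
l=2 r=8: 15+31=46 >42, r--
l=2 r=7: 15+29=44 >42, r--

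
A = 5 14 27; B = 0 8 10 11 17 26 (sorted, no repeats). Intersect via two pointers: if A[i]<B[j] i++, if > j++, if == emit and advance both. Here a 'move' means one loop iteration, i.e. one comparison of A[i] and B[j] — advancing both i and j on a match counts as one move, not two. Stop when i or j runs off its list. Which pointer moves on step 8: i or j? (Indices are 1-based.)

j

i=1 j=1: 5>0, j++
i=1 j=2: 5<8, i++
i=2 j=2: 14>8, j++
i=2 j=3: 14>10, j++
i=2 j=4: 14>11, j++
i=2 j=5: 14<17, i++
i=3 j=5: 27>17, j++
i=3 j=6: 27>26, j++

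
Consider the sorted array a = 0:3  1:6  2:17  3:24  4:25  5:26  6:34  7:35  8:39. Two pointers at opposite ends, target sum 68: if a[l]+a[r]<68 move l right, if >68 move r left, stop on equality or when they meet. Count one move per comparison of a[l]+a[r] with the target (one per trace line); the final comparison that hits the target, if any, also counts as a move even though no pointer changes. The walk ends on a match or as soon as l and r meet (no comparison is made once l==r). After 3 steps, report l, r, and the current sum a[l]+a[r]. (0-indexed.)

[0,8] 3+39=42 <68 → l++
[1,8] 6+39=45 <68 → l++
[2,8] 17+39=56 <68 → l++

l=3, r=8, sum=63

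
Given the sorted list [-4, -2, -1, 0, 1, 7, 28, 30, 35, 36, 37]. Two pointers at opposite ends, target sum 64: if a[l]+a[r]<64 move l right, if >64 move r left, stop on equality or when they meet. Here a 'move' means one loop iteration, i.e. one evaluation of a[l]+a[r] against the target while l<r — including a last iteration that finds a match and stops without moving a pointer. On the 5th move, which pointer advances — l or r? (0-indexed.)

l

l=0 r=10: -4+37=33 <64, l++
l=1 r=10: -2+37=35 <64, l++
l=2 r=10: -1+37=36 <64, l++
l=3 r=10: 0+37=37 <64, l++
l=4 r=10: 1+37=38 <64, l++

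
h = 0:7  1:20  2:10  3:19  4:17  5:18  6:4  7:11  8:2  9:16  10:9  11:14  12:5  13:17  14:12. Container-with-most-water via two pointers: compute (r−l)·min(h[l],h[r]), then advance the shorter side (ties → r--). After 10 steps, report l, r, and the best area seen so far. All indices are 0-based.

l=1, r=5, best area=204

[0,14] min(7,12)*14=98 best=98 * → l++
[1,14] min(20,12)*13=156 best=156 * → r--
[1,13] min(20,17)*12=204 best=204 * → r--
[1,12] min(20,5)*11=55 best=204 → r--
[1,11] min(20,14)*10=140 best=204 → r--
[1,10] min(20,9)*9=81 best=204 → r--
[1,9] min(20,16)*8=128 best=204 → r--
[1,8] min(20,2)*7=14 best=204 → r--
[1,7] min(20,11)*6=66 best=204 → r--
[1,6] min(20,4)*5=20 best=204 → r--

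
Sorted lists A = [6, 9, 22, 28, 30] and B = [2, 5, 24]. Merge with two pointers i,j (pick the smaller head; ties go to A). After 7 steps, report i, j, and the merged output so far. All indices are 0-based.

i=0 j=0: A[i]=6>B[j]=2 take 2, j++
i=0 j=1: A[i]=6>B[j]=5 take 5, j++
i=0 j=2: A[i]=6<=B[j]=24 take 6, i++
i=1 j=2: A[i]=9<=B[j]=24 take 9, i++
i=2 j=2: A[i]=22<=B[j]=24 take 22, i++
i=3 j=2: A[i]=28>B[j]=24 take 24, j++
i=3 j=3: B done, take A[i]=28, i++

i=4, j=3, merged so far=[2, 5, 6, 9, 22, 24, 28]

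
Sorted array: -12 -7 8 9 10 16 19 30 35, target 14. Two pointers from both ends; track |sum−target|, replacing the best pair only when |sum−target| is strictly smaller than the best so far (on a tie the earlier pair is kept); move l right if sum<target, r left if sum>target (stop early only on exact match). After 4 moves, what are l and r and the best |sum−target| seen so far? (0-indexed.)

l=2, r=6, best |Δ|=2

[0,8] -12+35=23 d=9 * → r--
[0,7] -12+30=18 d=4 * → r--
[0,6] -12+19=7 d=7 → l++
[1,6] -7+19=12 d=2 * → l++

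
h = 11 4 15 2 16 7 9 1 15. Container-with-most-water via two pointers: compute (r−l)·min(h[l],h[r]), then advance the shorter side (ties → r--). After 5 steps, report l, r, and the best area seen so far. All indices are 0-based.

l=2, r=5, best area=90

[0,8] min(11,15)*8=88 best=88 * → l++
[1,8] min(4,15)*7=28 best=88 → l++
[2,8] min(15,15)*6=90 best=90 * → r--
[2,7] min(15,1)*5=5 best=90 → r--
[2,6] min(15,9)*4=36 best=90 → r--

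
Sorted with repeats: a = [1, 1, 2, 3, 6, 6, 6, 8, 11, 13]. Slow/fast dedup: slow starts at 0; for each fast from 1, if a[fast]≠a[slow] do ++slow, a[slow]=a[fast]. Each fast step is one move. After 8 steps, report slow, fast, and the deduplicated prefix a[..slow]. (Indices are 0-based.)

(s=0,f=1) a[fast]=1=a[slow] dup → fast++
(s=0,f=2) a[fast]=2≠a[slow]=1 write a[1]=2 → slow++,fast++
(s=1,f=3) a[fast]=3≠a[slow]=2 write a[2]=3 → slow++,fast++
(s=2,f=4) a[fast]=6≠a[slow]=3 write a[3]=6 → slow++,fast++
(s=3,f=5) a[fast]=6=a[slow] dup → fast++
(s=3,f=6) a[fast]=6=a[slow] dup → fast++
(s=3,f=7) a[fast]=8≠a[slow]=6 write a[4]=8 → slow++,fast++
(s=4,f=8) a[fast]=11≠a[slow]=8 write a[5]=11 → slow++,fast++

slow=5, fast=9, prefix=[1, 2, 3, 6, 8, 11]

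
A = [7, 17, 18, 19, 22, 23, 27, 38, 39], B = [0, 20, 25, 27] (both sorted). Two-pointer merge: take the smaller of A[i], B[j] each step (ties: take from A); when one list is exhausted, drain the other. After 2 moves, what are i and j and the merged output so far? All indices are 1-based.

[i=1,j=1] A[i]=7>B[j]=0 take 0 → j++
[i=1,j=2] A[i]=7<=B[j]=20 take 7 → i++

i=2, j=2, merged so far=[0, 7]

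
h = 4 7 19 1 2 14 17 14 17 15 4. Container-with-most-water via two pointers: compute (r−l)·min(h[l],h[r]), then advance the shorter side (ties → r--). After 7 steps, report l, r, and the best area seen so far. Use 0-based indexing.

l=2, r=5, best area=105

l=0 r=10: min(4,4)*10=40 best=40 *, r--
l=0 r=9: min(4,15)*9=36 best=40, l++
l=1 r=9: min(7,15)*8=56 best=56 *, l++
l=2 r=9: min(19,15)*7=105 best=105 *, r--
l=2 r=8: min(19,17)*6=102 best=105, r--
l=2 r=7: min(19,14)*5=70 best=105, r--
l=2 r=6: min(19,17)*4=68 best=105, r--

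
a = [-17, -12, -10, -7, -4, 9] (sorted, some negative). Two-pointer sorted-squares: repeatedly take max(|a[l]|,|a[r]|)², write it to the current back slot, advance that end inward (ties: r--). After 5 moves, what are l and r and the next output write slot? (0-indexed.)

l=4, r=4, next write slot=0

[0,5] |-17|>|9| out[5]=289 → l++
[1,5] |-12|>|9| out[4]=144 → l++
[2,5] |-10|>|9| out[3]=100 → l++
[3,5] |-7|<=|9| out[2]=81 → r--
[3,4] |-7|>|-4| out[1]=49 → l++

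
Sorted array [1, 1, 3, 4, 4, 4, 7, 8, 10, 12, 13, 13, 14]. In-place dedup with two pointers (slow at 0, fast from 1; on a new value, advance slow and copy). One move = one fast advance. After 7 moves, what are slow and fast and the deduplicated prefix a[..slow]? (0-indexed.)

(s=0,f=1) a[fast]=1=a[slow] dup → fast++
(s=0,f=2) a[fast]=3≠a[slow]=1 write a[1]=3 → slow++,fast++
(s=1,f=3) a[fast]=4≠a[slow]=3 write a[2]=4 → slow++,fast++
(s=2,f=4) a[fast]=4=a[slow] dup → fast++
(s=2,f=5) a[fast]=4=a[slow] dup → fast++
(s=2,f=6) a[fast]=7≠a[slow]=4 write a[3]=7 → slow++,fast++
(s=3,f=7) a[fast]=8≠a[slow]=7 write a[4]=8 → slow++,fast++

slow=4, fast=8, prefix=[1, 3, 4, 7, 8]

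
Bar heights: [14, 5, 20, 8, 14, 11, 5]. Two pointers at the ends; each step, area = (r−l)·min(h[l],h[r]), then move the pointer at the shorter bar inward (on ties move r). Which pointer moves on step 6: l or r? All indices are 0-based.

l=0 r=6: min(14,5)*6=30 best=30 *, r--
l=0 r=5: min(14,11)*5=55 best=55 *, r--
l=0 r=4: min(14,14)*4=56 best=56 *, r--
l=0 r=3: min(14,8)*3=24 best=56, r--
l=0 r=2: min(14,20)*2=28 best=56, l++
l=1 r=2: min(5,20)*1=5 best=56, l++

l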